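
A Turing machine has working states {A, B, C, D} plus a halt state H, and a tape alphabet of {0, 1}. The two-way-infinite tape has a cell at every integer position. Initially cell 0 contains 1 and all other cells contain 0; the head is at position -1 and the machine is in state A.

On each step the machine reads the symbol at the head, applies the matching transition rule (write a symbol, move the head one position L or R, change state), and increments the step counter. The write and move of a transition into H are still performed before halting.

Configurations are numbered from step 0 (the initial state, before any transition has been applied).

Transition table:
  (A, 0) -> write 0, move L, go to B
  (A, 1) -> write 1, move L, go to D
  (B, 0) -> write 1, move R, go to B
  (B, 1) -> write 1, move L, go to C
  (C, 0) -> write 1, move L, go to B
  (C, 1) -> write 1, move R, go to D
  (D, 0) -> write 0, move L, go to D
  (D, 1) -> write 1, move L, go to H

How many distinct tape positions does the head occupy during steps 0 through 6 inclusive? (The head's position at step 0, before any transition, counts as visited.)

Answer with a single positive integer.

Answer: 3

Derivation:
Step 1: in state A at pos -1, read 0 -> (A,0)->write 0,move L,goto B. Now: state=B, head=-2, tape[-3..1]=00010 (head:  ^)
Step 2: in state B at pos -2, read 0 -> (B,0)->write 1,move R,goto B. Now: state=B, head=-1, tape[-3..1]=01010 (head:   ^)
Step 3: in state B at pos -1, read 0 -> (B,0)->write 1,move R,goto B. Now: state=B, head=0, tape[-3..1]=01110 (head:    ^)
Step 4: in state B at pos 0, read 1 -> (B,1)->write 1,move L,goto C. Now: state=C, head=-1, tape[-3..1]=01110 (head:   ^)
Step 5: in state C at pos -1, read 1 -> (C,1)->write 1,move R,goto D. Now: state=D, head=0, tape[-3..1]=01110 (head:    ^)
Step 6: in state D at pos 0, read 1 -> (D,1)->write 1,move L,goto H. Now: state=H, head=-1, tape[-3..1]=01110 (head:   ^)
Head positions at steps 0..6: starting at -1, distinct positions visited = {-2, -1, 0} -> 3 position(s)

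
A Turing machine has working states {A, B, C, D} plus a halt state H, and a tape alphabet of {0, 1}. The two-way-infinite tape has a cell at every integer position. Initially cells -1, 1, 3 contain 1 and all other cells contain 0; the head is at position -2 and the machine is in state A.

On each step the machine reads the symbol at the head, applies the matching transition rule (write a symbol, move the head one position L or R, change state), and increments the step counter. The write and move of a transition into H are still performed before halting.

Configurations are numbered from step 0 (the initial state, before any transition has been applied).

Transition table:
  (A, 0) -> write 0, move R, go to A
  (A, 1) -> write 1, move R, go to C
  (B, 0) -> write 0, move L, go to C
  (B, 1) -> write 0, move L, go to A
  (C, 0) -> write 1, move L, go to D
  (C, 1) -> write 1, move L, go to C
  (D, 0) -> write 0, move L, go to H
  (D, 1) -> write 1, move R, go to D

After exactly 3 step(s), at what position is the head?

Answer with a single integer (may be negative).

Step 1: in state A at pos -2, read 0 -> (A,0)->write 0,move R,goto A. Now: state=A, head=-1, tape[-3..4]=00101010 (head:   ^)
Step 2: in state A at pos -1, read 1 -> (A,1)->write 1,move R,goto C. Now: state=C, head=0, tape[-3..4]=00101010 (head:    ^)
Step 3: in state C at pos 0, read 0 -> (C,0)->write 1,move L,goto D. Now: state=D, head=-1, tape[-3..4]=00111010 (head:   ^)

Answer: -1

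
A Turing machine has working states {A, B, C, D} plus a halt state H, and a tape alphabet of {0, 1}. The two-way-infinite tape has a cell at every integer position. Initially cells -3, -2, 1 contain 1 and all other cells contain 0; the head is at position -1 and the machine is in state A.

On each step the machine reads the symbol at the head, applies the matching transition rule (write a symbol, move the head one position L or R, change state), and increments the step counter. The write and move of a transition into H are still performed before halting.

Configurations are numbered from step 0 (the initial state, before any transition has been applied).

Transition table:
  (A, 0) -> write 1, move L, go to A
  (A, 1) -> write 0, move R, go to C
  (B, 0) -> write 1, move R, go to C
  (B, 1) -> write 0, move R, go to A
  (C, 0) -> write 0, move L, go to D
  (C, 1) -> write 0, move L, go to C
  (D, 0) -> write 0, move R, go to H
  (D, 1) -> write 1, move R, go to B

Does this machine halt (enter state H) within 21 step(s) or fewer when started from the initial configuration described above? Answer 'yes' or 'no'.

Answer: yes

Derivation:
Step 1: in state A at pos -1, read 0 -> (A,0)->write 1,move L,goto A. Now: state=A, head=-2, tape[-4..2]=0111010 (head:   ^)
Step 2: in state A at pos -2, read 1 -> (A,1)->write 0,move R,goto C. Now: state=C, head=-1, tape[-4..2]=0101010 (head:    ^)
Step 3: in state C at pos -1, read 1 -> (C,1)->write 0,move L,goto C. Now: state=C, head=-2, tape[-4..2]=0100010 (head:   ^)
Step 4: in state C at pos -2, read 0 -> (C,0)->write 0,move L,goto D. Now: state=D, head=-3, tape[-4..2]=0100010 (head:  ^)
Step 5: in state D at pos -3, read 1 -> (D,1)->write 1,move R,goto B. Now: state=B, head=-2, tape[-4..2]=0100010 (head:   ^)
Step 6: in state B at pos -2, read 0 -> (B,0)->write 1,move R,goto C. Now: state=C, head=-1, tape[-4..2]=0110010 (head:    ^)
Step 7: in state C at pos -1, read 0 -> (C,0)->write 0,move L,goto D. Now: state=D, head=-2, tape[-4..2]=0110010 (head:   ^)
Step 8: in state D at pos -2, read 1 -> (D,1)->write 1,move R,goto B. Now: state=B, head=-1, tape[-4..2]=0110010 (head:    ^)
Step 9: in state B at pos -1, read 0 -> (B,0)->write 1,move R,goto C. Now: state=C, head=0, tape[-4..2]=0111010 (head:     ^)
Step 10: in state C at pos 0, read 0 -> (C,0)->write 0,move L,goto D. Now: state=D, head=-1, tape[-4..2]=0111010 (head:    ^)
Step 11: in state D at pos -1, read 1 -> (D,1)->write 1,move R,goto B. Now: state=B, head=0, tape[-4..2]=0111010 (head:     ^)
Step 12: in state B at pos 0, read 0 -> (B,0)->write 1,move R,goto C. Now: state=C, head=1, tape[-4..2]=0111110 (head:      ^)
Step 13: in state C at pos 1, read 1 -> (C,1)->write 0,move L,goto C. Now: state=C, head=0, tape[-4..2]=0111100 (head:     ^)
Step 14: in state C at pos 0, read 1 -> (C,1)->write 0,move L,goto C. Now: state=C, head=-1, tape[-4..2]=0111000 (head:    ^)
Step 15: in state C at pos -1, read 1 -> (C,1)->write 0,move L,goto C. Now: state=C, head=-2, tape[-4..2]=0110000 (head:   ^)
Step 16: in state C at pos -2, read 1 -> (C,1)->write 0,move L,goto C. Now: state=C, head=-3, tape[-4..2]=0100000 (head:  ^)
Step 17: in state C at pos -3, read 1 -> (C,1)->write 0,move L,goto C. Now: state=C, head=-4, tape[-5..2]=00000000 (head:  ^)
Step 18: in state C at pos -4, read 0 -> (C,0)->write 0,move L,goto D. Now: state=D, head=-5, tape[-6..2]=000000000 (head:  ^)
Step 19: in state D at pos -5, read 0 -> (D,0)->write 0,move R,goto H. Now: state=H, head=-4, tape[-6..2]=000000000 (head:   ^)
State H reached at step 19; 19 <= 21 -> yes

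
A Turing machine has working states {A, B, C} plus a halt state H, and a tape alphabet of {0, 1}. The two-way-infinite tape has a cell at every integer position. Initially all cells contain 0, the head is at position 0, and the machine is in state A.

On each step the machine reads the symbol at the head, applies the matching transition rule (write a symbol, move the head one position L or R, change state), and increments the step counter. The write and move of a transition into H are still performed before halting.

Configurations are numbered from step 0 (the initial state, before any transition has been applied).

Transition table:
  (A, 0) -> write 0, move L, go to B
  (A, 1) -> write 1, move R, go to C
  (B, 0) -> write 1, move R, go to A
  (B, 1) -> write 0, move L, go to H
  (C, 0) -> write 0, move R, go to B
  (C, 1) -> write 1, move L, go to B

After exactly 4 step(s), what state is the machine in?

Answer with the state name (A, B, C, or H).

Answer: H

Derivation:
Step 1: in state A at pos 0, read 0 -> (A,0)->write 0,move L,goto B. Now: state=B, head=-1, tape[-2..1]=0000 (head:  ^)
Step 2: in state B at pos -1, read 0 -> (B,0)->write 1,move R,goto A. Now: state=A, head=0, tape[-2..1]=0100 (head:   ^)
Step 3: in state A at pos 0, read 0 -> (A,0)->write 0,move L,goto B. Now: state=B, head=-1, tape[-2..1]=0100 (head:  ^)
Step 4: in state B at pos -1, read 1 -> (B,1)->write 0,move L,goto H. Now: state=H, head=-2, tape[-3..1]=00000 (head:  ^)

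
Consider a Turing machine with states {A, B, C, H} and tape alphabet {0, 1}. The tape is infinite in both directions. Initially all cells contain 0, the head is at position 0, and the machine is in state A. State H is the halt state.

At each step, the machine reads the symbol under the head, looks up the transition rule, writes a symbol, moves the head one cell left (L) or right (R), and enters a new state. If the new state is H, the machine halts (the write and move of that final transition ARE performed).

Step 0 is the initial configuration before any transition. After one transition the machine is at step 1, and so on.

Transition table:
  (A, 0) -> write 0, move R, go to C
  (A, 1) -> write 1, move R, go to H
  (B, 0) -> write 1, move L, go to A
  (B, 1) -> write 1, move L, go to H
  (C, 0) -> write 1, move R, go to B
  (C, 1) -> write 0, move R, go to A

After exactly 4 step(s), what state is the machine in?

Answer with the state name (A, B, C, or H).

Answer: H

Derivation:
Step 1: in state A at pos 0, read 0 -> (A,0)->write 0,move R,goto C. Now: state=C, head=1, tape[-1..2]=0000 (head:   ^)
Step 2: in state C at pos 1, read 0 -> (C,0)->write 1,move R,goto B. Now: state=B, head=2, tape[-1..3]=00100 (head:    ^)
Step 3: in state B at pos 2, read 0 -> (B,0)->write 1,move L,goto A. Now: state=A, head=1, tape[-1..3]=00110 (head:   ^)
Step 4: in state A at pos 1, read 1 -> (A,1)->write 1,move R,goto H. Now: state=H, head=2, tape[-1..3]=00110 (head:    ^)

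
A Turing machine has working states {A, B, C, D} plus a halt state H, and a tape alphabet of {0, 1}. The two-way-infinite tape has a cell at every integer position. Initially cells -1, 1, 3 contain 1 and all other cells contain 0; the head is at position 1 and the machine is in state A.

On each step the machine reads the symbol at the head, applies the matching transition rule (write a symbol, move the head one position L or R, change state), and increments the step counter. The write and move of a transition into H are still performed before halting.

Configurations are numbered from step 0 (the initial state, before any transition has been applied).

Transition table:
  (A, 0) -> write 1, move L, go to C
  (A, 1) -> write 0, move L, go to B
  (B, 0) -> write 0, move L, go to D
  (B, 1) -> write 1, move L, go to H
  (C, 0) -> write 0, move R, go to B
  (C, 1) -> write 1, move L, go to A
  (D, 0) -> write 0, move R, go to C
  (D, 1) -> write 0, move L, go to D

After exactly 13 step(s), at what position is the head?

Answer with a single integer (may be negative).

Step 1: in state A at pos 1, read 1 -> (A,1)->write 0,move L,goto B. Now: state=B, head=0, tape[-2..4]=0100010 (head:   ^)
Step 2: in state B at pos 0, read 0 -> (B,0)->write 0,move L,goto D. Now: state=D, head=-1, tape[-2..4]=0100010 (head:  ^)
Step 3: in state D at pos -1, read 1 -> (D,1)->write 0,move L,goto D. Now: state=D, head=-2, tape[-3..4]=00000010 (head:  ^)
Step 4: in state D at pos -2, read 0 -> (D,0)->write 0,move R,goto C. Now: state=C, head=-1, tape[-3..4]=00000010 (head:   ^)
Step 5: in state C at pos -1, read 0 -> (C,0)->write 0,move R,goto B. Now: state=B, head=0, tape[-3..4]=00000010 (head:    ^)
Step 6: in state B at pos 0, read 0 -> (B,0)->write 0,move L,goto D. Now: state=D, head=-1, tape[-3..4]=00000010 (head:   ^)
Step 7: in state D at pos -1, read 0 -> (D,0)->write 0,move R,goto C. Now: state=C, head=0, tape[-3..4]=00000010 (head:    ^)
Step 8: in state C at pos 0, read 0 -> (C,0)->write 0,move R,goto B. Now: state=B, head=1, tape[-3..4]=00000010 (head:     ^)
Step 9: in state B at pos 1, read 0 -> (B,0)->write 0,move L,goto D. Now: state=D, head=0, tape[-3..4]=00000010 (head:    ^)
Step 10: in state D at pos 0, read 0 -> (D,0)->write 0,move R,goto C. Now: state=C, head=1, tape[-3..4]=00000010 (head:     ^)
Step 11: in state C at pos 1, read 0 -> (C,0)->write 0,move R,goto B. Now: state=B, head=2, tape[-3..4]=00000010 (head:      ^)
Step 12: in state B at pos 2, read 0 -> (B,0)->write 0,move L,goto D. Now: state=D, head=1, tape[-3..4]=00000010 (head:     ^)
Step 13: in state D at pos 1, read 0 -> (D,0)->write 0,move R,goto C. Now: state=C, head=2, tape[-3..4]=00000010 (head:      ^)

Answer: 2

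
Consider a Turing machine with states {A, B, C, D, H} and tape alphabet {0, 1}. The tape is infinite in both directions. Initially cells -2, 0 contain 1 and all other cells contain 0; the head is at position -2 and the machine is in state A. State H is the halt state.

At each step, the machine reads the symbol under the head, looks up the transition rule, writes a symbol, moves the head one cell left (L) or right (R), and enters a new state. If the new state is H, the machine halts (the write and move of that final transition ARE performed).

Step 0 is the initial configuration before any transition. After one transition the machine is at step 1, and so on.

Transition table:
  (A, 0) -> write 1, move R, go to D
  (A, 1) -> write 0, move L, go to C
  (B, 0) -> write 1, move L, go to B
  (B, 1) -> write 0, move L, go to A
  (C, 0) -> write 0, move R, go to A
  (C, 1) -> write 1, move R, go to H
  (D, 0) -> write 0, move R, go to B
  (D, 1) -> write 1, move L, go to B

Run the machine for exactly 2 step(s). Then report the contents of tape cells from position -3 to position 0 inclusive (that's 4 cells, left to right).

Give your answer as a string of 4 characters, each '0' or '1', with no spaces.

Answer: 0001

Derivation:
Step 1: in state A at pos -2, read 1 -> (A,1)->write 0,move L,goto C. Now: state=C, head=-3, tape[-4..1]=000010 (head:  ^)
Step 2: in state C at pos -3, read 0 -> (C,0)->write 0,move R,goto A. Now: state=A, head=-2, tape[-4..1]=000010 (head:   ^)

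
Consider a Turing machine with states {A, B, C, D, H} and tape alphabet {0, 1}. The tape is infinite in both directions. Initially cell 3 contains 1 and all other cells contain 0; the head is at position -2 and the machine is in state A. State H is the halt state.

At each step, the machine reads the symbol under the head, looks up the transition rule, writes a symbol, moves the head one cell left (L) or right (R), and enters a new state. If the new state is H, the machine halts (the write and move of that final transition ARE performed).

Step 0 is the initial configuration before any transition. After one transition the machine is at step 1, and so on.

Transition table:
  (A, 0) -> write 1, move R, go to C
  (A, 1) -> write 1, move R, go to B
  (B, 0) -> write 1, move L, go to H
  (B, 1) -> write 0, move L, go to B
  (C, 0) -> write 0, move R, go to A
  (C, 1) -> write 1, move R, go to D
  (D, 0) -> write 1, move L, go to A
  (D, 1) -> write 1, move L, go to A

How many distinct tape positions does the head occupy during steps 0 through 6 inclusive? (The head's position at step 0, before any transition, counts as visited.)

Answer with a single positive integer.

Answer: 7

Derivation:
Step 1: in state A at pos -2, read 0 -> (A,0)->write 1,move R,goto C. Now: state=C, head=-1, tape[-3..4]=01000010 (head:   ^)
Step 2: in state C at pos -1, read 0 -> (C,0)->write 0,move R,goto A. Now: state=A, head=0, tape[-3..4]=01000010 (head:    ^)
Step 3: in state A at pos 0, read 0 -> (A,0)->write 1,move R,goto C. Now: state=C, head=1, tape[-3..4]=01010010 (head:     ^)
Step 4: in state C at pos 1, read 0 -> (C,0)->write 0,move R,goto A. Now: state=A, head=2, tape[-3..4]=01010010 (head:      ^)
Step 5: in state A at pos 2, read 0 -> (A,0)->write 1,move R,goto C. Now: state=C, head=3, tape[-3..4]=01010110 (head:       ^)
Step 6: in state C at pos 3, read 1 -> (C,1)->write 1,move R,goto D. Now: state=D, head=4, tape[-3..5]=010101100 (head:        ^)
Head positions at steps 0..6: starting at -2, distinct positions visited = {-2, -1, 0, 1, 2, 3, 4} -> 7 position(s)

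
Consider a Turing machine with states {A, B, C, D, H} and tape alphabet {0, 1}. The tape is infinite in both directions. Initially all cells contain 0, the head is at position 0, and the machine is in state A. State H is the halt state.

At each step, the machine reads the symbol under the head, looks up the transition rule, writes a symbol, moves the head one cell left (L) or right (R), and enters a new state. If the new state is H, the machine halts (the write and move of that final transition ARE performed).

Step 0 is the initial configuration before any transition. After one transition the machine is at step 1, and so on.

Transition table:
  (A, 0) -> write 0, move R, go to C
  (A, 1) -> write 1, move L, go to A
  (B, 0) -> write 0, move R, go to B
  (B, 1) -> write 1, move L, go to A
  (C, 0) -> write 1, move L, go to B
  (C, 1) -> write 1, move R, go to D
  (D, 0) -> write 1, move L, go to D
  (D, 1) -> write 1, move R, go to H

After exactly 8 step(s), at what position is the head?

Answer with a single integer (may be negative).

Answer: 2

Derivation:
Step 1: in state A at pos 0, read 0 -> (A,0)->write 0,move R,goto C. Now: state=C, head=1, tape[-1..2]=0000 (head:   ^)
Step 2: in state C at pos 1, read 0 -> (C,0)->write 1,move L,goto B. Now: state=B, head=0, tape[-1..2]=0010 (head:  ^)
Step 3: in state B at pos 0, read 0 -> (B,0)->write 0,move R,goto B. Now: state=B, head=1, tape[-1..2]=0010 (head:   ^)
Step 4: in state B at pos 1, read 1 -> (B,1)->write 1,move L,goto A. Now: state=A, head=0, tape[-1..2]=0010 (head:  ^)
Step 5: in state A at pos 0, read 0 -> (A,0)->write 0,move R,goto C. Now: state=C, head=1, tape[-1..2]=0010 (head:   ^)
Step 6: in state C at pos 1, read 1 -> (C,1)->write 1,move R,goto D. Now: state=D, head=2, tape[-1..3]=00100 (head:    ^)
Step 7: in state D at pos 2, read 0 -> (D,0)->write 1,move L,goto D. Now: state=D, head=1, tape[-1..3]=00110 (head:   ^)
Step 8: in state D at pos 1, read 1 -> (D,1)->write 1,move R,goto H. Now: state=H, head=2, tape[-1..3]=00110 (head:    ^)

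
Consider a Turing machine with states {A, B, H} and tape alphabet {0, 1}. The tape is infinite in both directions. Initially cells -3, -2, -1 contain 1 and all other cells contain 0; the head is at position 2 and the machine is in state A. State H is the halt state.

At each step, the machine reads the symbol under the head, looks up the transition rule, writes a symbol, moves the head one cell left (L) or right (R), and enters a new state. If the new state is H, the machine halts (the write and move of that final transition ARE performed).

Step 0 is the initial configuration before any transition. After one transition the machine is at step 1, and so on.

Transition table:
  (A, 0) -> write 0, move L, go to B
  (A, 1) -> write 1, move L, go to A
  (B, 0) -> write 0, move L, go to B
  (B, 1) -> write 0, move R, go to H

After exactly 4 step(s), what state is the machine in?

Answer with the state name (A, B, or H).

Answer: H

Derivation:
Step 1: in state A at pos 2, read 0 -> (A,0)->write 0,move L,goto B. Now: state=B, head=1, tape[-4..3]=01110000 (head:      ^)
Step 2: in state B at pos 1, read 0 -> (B,0)->write 0,move L,goto B. Now: state=B, head=0, tape[-4..3]=01110000 (head:     ^)
Step 3: in state B at pos 0, read 0 -> (B,0)->write 0,move L,goto B. Now: state=B, head=-1, tape[-4..3]=01110000 (head:    ^)
Step 4: in state B at pos -1, read 1 -> (B,1)->write 0,move R,goto H. Now: state=H, head=0, tape[-4..3]=01100000 (head:     ^)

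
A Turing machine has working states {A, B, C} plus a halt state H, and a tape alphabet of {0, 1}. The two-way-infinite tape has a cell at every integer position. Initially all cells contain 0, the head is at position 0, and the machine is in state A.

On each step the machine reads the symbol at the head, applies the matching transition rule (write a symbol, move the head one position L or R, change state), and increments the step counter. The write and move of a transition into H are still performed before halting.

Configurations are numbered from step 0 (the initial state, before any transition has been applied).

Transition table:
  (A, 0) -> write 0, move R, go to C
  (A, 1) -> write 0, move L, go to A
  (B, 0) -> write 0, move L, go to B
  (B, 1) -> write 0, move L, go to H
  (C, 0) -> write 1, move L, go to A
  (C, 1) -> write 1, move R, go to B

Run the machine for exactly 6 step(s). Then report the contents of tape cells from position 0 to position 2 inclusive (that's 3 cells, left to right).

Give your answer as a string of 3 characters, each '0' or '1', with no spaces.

Step 1: in state A at pos 0, read 0 -> (A,0)->write 0,move R,goto C. Now: state=C, head=1, tape[-1..2]=0000 (head:   ^)
Step 2: in state C at pos 1, read 0 -> (C,0)->write 1,move L,goto A. Now: state=A, head=0, tape[-1..2]=0010 (head:  ^)
Step 3: in state A at pos 0, read 0 -> (A,0)->write 0,move R,goto C. Now: state=C, head=1, tape[-1..2]=0010 (head:   ^)
Step 4: in state C at pos 1, read 1 -> (C,1)->write 1,move R,goto B. Now: state=B, head=2, tape[-1..3]=00100 (head:    ^)
Step 5: in state B at pos 2, read 0 -> (B,0)->write 0,move L,goto B. Now: state=B, head=1, tape[-1..3]=00100 (head:   ^)
Step 6: in state B at pos 1, read 1 -> (B,1)->write 0,move L,goto H. Now: state=H, head=0, tape[-1..3]=00000 (head:  ^)

Answer: 000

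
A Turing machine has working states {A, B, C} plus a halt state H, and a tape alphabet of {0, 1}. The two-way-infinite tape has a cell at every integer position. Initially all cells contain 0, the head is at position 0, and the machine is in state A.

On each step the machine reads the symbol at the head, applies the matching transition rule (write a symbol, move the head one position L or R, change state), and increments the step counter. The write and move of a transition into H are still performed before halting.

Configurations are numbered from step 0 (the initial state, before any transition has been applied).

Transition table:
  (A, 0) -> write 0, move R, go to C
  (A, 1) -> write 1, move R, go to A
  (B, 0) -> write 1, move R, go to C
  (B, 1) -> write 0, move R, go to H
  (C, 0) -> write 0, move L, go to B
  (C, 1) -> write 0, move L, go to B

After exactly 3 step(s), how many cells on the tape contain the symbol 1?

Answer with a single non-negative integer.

Answer: 1

Derivation:
Step 1: in state A at pos 0, read 0 -> (A,0)->write 0,move R,goto C. Now: state=C, head=1, tape[-1..2]=0000 (head:   ^)
Step 2: in state C at pos 1, read 0 -> (C,0)->write 0,move L,goto B. Now: state=B, head=0, tape[-1..2]=0000 (head:  ^)
Step 3: in state B at pos 0, read 0 -> (B,0)->write 1,move R,goto C. Now: state=C, head=1, tape[-1..2]=0100 (head:   ^)
Cells containing 1 after step 3: {0} -> 1 cell(s)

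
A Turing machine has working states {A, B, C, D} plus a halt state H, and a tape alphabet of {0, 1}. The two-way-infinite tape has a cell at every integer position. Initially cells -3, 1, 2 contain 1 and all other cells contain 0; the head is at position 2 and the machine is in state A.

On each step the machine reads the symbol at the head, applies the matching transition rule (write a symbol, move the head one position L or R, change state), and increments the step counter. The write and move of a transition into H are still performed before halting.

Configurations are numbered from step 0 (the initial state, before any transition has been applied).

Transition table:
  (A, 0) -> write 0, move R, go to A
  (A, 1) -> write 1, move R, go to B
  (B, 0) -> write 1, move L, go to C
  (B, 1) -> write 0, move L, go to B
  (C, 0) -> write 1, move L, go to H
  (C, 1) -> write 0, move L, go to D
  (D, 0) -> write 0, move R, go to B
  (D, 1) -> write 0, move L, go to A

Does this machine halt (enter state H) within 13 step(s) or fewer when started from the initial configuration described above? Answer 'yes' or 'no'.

Answer: yes

Derivation:
Step 1: in state A at pos 2, read 1 -> (A,1)->write 1,move R,goto B. Now: state=B, head=3, tape[-4..4]=010001100 (head:        ^)
Step 2: in state B at pos 3, read 0 -> (B,0)->write 1,move L,goto C. Now: state=C, head=2, tape[-4..4]=010001110 (head:       ^)
Step 3: in state C at pos 2, read 1 -> (C,1)->write 0,move L,goto D. Now: state=D, head=1, tape[-4..4]=010001010 (head:      ^)
Step 4: in state D at pos 1, read 1 -> (D,1)->write 0,move L,goto A. Now: state=A, head=0, tape[-4..4]=010000010 (head:     ^)
Step 5: in state A at pos 0, read 0 -> (A,0)->write 0,move R,goto A. Now: state=A, head=1, tape[-4..4]=010000010 (head:      ^)
Step 6: in state A at pos 1, read 0 -> (A,0)->write 0,move R,goto A. Now: state=A, head=2, tape[-4..4]=010000010 (head:       ^)
Step 7: in state A at pos 2, read 0 -> (A,0)->write 0,move R,goto A. Now: state=A, head=3, tape[-4..4]=010000010 (head:        ^)
Step 8: in state A at pos 3, read 1 -> (A,1)->write 1,move R,goto B. Now: state=B, head=4, tape[-4..5]=0100000100 (head:         ^)
Step 9: in state B at pos 4, read 0 -> (B,0)->write 1,move L,goto C. Now: state=C, head=3, tape[-4..5]=0100000110 (head:        ^)
Step 10: in state C at pos 3, read 1 -> (C,1)->write 0,move L,goto D. Now: state=D, head=2, tape[-4..5]=0100000010 (head:       ^)
Step 11: in state D at pos 2, read 0 -> (D,0)->write 0,move R,goto B. Now: state=B, head=3, tape[-4..5]=0100000010 (head:        ^)
Step 12: in state B at pos 3, read 0 -> (B,0)->write 1,move L,goto C. Now: state=C, head=2, tape[-4..5]=0100000110 (head:       ^)
Step 13: in state C at pos 2, read 0 -> (C,0)->write 1,move L,goto H. Now: state=H, head=1, tape[-4..5]=0100001110 (head:      ^)
State H reached at step 13; 13 <= 13 -> yes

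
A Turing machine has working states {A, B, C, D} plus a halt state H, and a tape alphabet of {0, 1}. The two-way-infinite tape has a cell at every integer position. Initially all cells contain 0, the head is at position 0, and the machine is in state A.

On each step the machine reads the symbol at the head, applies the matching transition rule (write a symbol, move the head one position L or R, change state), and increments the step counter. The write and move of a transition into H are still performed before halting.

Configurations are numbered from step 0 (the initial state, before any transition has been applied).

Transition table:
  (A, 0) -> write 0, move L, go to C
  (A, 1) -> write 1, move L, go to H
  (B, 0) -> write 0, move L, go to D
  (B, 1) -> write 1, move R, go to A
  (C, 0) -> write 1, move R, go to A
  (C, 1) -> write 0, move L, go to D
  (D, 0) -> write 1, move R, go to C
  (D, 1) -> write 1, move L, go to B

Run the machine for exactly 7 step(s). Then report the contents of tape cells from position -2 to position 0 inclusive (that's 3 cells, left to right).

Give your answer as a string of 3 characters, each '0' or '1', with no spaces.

Step 1: in state A at pos 0, read 0 -> (A,0)->write 0,move L,goto C. Now: state=C, head=-1, tape[-2..1]=0000 (head:  ^)
Step 2: in state C at pos -1, read 0 -> (C,0)->write 1,move R,goto A. Now: state=A, head=0, tape[-2..1]=0100 (head:   ^)
Step 3: in state A at pos 0, read 0 -> (A,0)->write 0,move L,goto C. Now: state=C, head=-1, tape[-2..1]=0100 (head:  ^)
Step 4: in state C at pos -1, read 1 -> (C,1)->write 0,move L,goto D. Now: state=D, head=-2, tape[-3..1]=00000 (head:  ^)
Step 5: in state D at pos -2, read 0 -> (D,0)->write 1,move R,goto C. Now: state=C, head=-1, tape[-3..1]=01000 (head:   ^)
Step 6: in state C at pos -1, read 0 -> (C,0)->write 1,move R,goto A. Now: state=A, head=0, tape[-3..1]=01100 (head:    ^)
Step 7: in state A at pos 0, read 0 -> (A,0)->write 0,move L,goto C. Now: state=C, head=-1, tape[-3..1]=01100 (head:   ^)

Answer: 110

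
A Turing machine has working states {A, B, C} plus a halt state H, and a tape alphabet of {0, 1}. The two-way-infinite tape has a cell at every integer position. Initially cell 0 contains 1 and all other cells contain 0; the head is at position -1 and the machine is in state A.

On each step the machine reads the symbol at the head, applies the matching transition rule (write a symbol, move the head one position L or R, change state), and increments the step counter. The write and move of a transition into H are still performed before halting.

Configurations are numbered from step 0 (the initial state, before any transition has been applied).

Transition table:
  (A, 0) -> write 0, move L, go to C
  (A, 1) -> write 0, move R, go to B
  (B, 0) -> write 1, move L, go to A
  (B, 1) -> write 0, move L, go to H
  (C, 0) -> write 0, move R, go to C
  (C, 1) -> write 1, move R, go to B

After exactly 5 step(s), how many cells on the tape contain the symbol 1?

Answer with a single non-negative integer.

Answer: 2

Derivation:
Step 1: in state A at pos -1, read 0 -> (A,0)->write 0,move L,goto C. Now: state=C, head=-2, tape[-3..1]=00010 (head:  ^)
Step 2: in state C at pos -2, read 0 -> (C,0)->write 0,move R,goto C. Now: state=C, head=-1, tape[-3..1]=00010 (head:   ^)
Step 3: in state C at pos -1, read 0 -> (C,0)->write 0,move R,goto C. Now: state=C, head=0, tape[-3..1]=00010 (head:    ^)
Step 4: in state C at pos 0, read 1 -> (C,1)->write 1,move R,goto B. Now: state=B, head=1, tape[-3..2]=000100 (head:     ^)
Step 5: in state B at pos 1, read 0 -> (B,0)->write 1,move L,goto A. Now: state=A, head=0, tape[-3..2]=000110 (head:    ^)
Cells containing 1 after step 5: {0, 1} -> 2 cell(s)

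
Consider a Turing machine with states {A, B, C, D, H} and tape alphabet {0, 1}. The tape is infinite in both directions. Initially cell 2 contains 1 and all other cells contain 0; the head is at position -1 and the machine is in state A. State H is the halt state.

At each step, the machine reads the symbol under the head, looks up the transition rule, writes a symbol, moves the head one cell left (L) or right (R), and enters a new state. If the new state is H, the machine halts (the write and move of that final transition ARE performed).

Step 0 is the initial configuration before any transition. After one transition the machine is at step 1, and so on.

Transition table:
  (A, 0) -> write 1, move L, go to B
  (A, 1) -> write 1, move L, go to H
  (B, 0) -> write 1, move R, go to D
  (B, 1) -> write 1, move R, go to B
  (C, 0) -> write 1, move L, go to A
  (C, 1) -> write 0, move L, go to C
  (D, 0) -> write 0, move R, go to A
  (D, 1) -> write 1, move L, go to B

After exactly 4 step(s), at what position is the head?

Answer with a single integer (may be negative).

Step 1: in state A at pos -1, read 0 -> (A,0)->write 1,move L,goto B. Now: state=B, head=-2, tape[-3..3]=0010010 (head:  ^)
Step 2: in state B at pos -2, read 0 -> (B,0)->write 1,move R,goto D. Now: state=D, head=-1, tape[-3..3]=0110010 (head:   ^)
Step 3: in state D at pos -1, read 1 -> (D,1)->write 1,move L,goto B. Now: state=B, head=-2, tape[-3..3]=0110010 (head:  ^)
Step 4: in state B at pos -2, read 1 -> (B,1)->write 1,move R,goto B. Now: state=B, head=-1, tape[-3..3]=0110010 (head:   ^)

Answer: -1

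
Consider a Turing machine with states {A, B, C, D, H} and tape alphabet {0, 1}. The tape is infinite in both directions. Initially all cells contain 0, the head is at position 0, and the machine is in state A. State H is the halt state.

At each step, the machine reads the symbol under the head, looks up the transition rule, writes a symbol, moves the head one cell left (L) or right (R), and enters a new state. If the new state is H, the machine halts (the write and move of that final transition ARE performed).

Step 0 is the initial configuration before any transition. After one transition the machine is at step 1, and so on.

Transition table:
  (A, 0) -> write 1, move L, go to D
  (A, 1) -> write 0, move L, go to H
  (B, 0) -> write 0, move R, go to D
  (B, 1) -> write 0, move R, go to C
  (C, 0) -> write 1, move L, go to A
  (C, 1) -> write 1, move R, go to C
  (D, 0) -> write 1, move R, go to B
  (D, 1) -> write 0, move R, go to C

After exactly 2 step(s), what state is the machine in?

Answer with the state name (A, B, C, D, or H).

Answer: B

Derivation:
Step 1: in state A at pos 0, read 0 -> (A,0)->write 1,move L,goto D. Now: state=D, head=-1, tape[-2..1]=0010 (head:  ^)
Step 2: in state D at pos -1, read 0 -> (D,0)->write 1,move R,goto B. Now: state=B, head=0, tape[-2..1]=0110 (head:   ^)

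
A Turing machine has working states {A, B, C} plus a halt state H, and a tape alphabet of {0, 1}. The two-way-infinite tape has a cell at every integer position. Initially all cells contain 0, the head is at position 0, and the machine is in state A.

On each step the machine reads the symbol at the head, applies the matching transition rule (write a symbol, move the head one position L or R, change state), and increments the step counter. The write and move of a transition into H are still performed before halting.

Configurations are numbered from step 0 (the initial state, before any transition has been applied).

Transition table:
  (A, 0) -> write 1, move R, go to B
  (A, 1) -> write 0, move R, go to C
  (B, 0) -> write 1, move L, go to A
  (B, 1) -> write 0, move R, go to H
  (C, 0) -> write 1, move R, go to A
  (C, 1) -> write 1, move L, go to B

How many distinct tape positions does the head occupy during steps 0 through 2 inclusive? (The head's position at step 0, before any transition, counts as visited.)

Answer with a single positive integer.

Step 1: in state A at pos 0, read 0 -> (A,0)->write 1,move R,goto B. Now: state=B, head=1, tape[-1..2]=0100 (head:   ^)
Step 2: in state B at pos 1, read 0 -> (B,0)->write 1,move L,goto A. Now: state=A, head=0, tape[-1..2]=0110 (head:  ^)
Head positions at steps 0..2: starting at 0, distinct positions visited = {0, 1} -> 2 position(s)

Answer: 2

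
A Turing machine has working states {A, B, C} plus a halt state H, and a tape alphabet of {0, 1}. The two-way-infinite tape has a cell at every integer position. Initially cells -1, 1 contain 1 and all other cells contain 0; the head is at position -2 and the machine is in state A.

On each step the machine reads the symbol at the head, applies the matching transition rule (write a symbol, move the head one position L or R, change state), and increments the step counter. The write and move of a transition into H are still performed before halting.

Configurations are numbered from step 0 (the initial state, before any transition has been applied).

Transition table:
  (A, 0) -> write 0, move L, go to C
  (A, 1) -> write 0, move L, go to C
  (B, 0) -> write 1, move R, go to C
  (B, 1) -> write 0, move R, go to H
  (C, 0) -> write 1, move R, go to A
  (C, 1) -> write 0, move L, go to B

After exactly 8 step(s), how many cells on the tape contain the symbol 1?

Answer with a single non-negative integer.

Step 1: in state A at pos -2, read 0 -> (A,0)->write 0,move L,goto C. Now: state=C, head=-3, tape[-4..2]=0001010 (head:  ^)
Step 2: in state C at pos -3, read 0 -> (C,0)->write 1,move R,goto A. Now: state=A, head=-2, tape[-4..2]=0101010 (head:   ^)
Step 3: in state A at pos -2, read 0 -> (A,0)->write 0,move L,goto C. Now: state=C, head=-3, tape[-4..2]=0101010 (head:  ^)
Step 4: in state C at pos -3, read 1 -> (C,1)->write 0,move L,goto B. Now: state=B, head=-4, tape[-5..2]=00001010 (head:  ^)
Step 5: in state B at pos -4, read 0 -> (B,0)->write 1,move R,goto C. Now: state=C, head=-3, tape[-5..2]=01001010 (head:   ^)
Step 6: in state C at pos -3, read 0 -> (C,0)->write 1,move R,goto A. Now: state=A, head=-2, tape[-5..2]=01101010 (head:    ^)
Step 7: in state A at pos -2, read 0 -> (A,0)->write 0,move L,goto C. Now: state=C, head=-3, tape[-5..2]=01101010 (head:   ^)
Step 8: in state C at pos -3, read 1 -> (C,1)->write 0,move L,goto B. Now: state=B, head=-4, tape[-5..2]=01001010 (head:  ^)
Cells containing 1 after step 8: {-4, -1, 1} -> 3 cell(s)

Answer: 3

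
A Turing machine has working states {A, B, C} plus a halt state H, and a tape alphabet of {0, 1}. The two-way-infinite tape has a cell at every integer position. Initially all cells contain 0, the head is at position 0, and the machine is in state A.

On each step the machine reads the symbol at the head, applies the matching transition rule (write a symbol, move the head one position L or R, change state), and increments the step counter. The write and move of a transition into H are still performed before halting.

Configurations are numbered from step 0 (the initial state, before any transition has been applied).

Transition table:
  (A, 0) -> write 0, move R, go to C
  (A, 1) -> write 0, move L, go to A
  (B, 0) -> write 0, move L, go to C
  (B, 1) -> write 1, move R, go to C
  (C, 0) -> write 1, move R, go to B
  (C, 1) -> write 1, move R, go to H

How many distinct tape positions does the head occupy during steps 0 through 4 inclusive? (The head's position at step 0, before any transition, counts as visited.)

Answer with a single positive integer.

Answer: 3

Derivation:
Step 1: in state A at pos 0, read 0 -> (A,0)->write 0,move R,goto C. Now: state=C, head=1, tape[-1..2]=0000 (head:   ^)
Step 2: in state C at pos 1, read 0 -> (C,0)->write 1,move R,goto B. Now: state=B, head=2, tape[-1..3]=00100 (head:    ^)
Step 3: in state B at pos 2, read 0 -> (B,0)->write 0,move L,goto C. Now: state=C, head=1, tape[-1..3]=00100 (head:   ^)
Step 4: in state C at pos 1, read 1 -> (C,1)->write 1,move R,goto H. Now: state=H, head=2, tape[-1..3]=00100 (head:    ^)
Head positions at steps 0..4: starting at 0, distinct positions visited = {0, 1, 2} -> 3 position(s)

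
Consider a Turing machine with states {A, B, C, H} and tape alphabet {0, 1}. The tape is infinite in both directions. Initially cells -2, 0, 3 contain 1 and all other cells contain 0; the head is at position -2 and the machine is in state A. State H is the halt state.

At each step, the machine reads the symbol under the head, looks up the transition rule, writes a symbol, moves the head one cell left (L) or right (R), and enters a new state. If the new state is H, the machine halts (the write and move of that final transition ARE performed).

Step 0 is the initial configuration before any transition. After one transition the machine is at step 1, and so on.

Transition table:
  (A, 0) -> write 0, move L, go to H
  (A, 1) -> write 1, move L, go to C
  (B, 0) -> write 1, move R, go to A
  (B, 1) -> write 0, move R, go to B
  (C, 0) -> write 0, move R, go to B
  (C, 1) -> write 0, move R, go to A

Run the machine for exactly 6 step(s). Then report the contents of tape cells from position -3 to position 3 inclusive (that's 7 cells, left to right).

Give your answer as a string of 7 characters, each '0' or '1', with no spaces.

Step 1: in state A at pos -2, read 1 -> (A,1)->write 1,move L,goto C. Now: state=C, head=-3, tape[-4..4]=001010010 (head:  ^)
Step 2: in state C at pos -3, read 0 -> (C,0)->write 0,move R,goto B. Now: state=B, head=-2, tape[-4..4]=001010010 (head:   ^)
Step 3: in state B at pos -2, read 1 -> (B,1)->write 0,move R,goto B. Now: state=B, head=-1, tape[-4..4]=000010010 (head:    ^)
Step 4: in state B at pos -1, read 0 -> (B,0)->write 1,move R,goto A. Now: state=A, head=0, tape[-4..4]=000110010 (head:     ^)
Step 5: in state A at pos 0, read 1 -> (A,1)->write 1,move L,goto C. Now: state=C, head=-1, tape[-4..4]=000110010 (head:    ^)
Step 6: in state C at pos -1, read 1 -> (C,1)->write 0,move R,goto A. Now: state=A, head=0, tape[-4..4]=000010010 (head:     ^)

Answer: 0001001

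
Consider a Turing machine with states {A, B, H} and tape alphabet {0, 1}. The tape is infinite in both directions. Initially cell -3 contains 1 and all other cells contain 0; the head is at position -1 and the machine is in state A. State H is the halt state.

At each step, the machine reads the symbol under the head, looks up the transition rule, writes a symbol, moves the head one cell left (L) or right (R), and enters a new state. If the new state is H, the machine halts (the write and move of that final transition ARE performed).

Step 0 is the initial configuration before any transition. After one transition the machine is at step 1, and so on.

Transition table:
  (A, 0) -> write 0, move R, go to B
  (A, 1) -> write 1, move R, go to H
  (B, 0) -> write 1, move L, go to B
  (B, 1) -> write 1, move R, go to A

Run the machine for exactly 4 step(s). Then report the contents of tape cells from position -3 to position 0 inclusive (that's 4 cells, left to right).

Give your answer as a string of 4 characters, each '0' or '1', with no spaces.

Step 1: in state A at pos -1, read 0 -> (A,0)->write 0,move R,goto B. Now: state=B, head=0, tape[-4..1]=010000 (head:     ^)
Step 2: in state B at pos 0, read 0 -> (B,0)->write 1,move L,goto B. Now: state=B, head=-1, tape[-4..1]=010010 (head:    ^)
Step 3: in state B at pos -1, read 0 -> (B,0)->write 1,move L,goto B. Now: state=B, head=-2, tape[-4..1]=010110 (head:   ^)
Step 4: in state B at pos -2, read 0 -> (B,0)->write 1,move L,goto B. Now: state=B, head=-3, tape[-4..1]=011110 (head:  ^)

Answer: 1111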